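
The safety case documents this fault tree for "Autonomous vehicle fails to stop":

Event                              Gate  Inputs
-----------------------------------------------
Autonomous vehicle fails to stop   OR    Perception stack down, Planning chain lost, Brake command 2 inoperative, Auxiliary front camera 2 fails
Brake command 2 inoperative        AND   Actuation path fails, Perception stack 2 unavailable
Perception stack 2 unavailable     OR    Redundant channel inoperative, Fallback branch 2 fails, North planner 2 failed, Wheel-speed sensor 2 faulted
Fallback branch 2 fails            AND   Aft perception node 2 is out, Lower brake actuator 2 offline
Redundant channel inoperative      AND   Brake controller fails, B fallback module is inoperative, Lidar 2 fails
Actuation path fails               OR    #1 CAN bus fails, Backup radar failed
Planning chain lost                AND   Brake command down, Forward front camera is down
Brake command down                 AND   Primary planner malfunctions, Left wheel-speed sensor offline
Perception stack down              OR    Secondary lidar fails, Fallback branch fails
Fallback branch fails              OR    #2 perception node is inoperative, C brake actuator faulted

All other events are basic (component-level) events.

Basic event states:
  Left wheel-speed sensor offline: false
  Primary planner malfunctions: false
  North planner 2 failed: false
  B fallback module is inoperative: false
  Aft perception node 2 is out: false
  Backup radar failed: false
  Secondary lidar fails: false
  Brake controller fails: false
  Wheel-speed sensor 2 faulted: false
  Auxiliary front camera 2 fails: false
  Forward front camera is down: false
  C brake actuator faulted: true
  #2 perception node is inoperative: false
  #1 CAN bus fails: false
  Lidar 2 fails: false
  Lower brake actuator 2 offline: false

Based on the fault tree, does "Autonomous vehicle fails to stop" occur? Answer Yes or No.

Fallback branch fails [OR]: #2 perception node is inoperative=not, C brake actuator faulted=occurs → at least one input occurs → occurs.
Perception stack down [OR]: Secondary lidar fails=not, Fallback branch fails=occurs → at least one input occurs → occurs.
Brake command down [AND]: Primary planner malfunctions=not, Left wheel-speed sensor offline=not → not all inputs occur → does not occur.
Planning chain lost [AND]: Brake command down=not, Forward front camera is down=not → not all inputs occur → does not occur.
Actuation path fails [OR]: #1 CAN bus fails=not, Backup radar failed=not → no input occurs → does not occur.
Redundant channel inoperative [AND]: Brake controller fails=not, B fallback module is inoperative=not, Lidar 2 fails=not → not all inputs occur → does not occur.
Fallback branch 2 fails [AND]: Aft perception node 2 is out=not, Lower brake actuator 2 offline=not → not all inputs occur → does not occur.
Perception stack 2 unavailable [OR]: Redundant channel inoperative=not, Fallback branch 2 fails=not, North planner 2 failed=not, Wheel-speed sensor 2 faulted=not → no input occurs → does not occur.
Brake command 2 inoperative [AND]: Actuation path fails=not, Perception stack 2 unavailable=not → not all inputs occur → does not occur.
Autonomous vehicle fails to stop [OR]: Perception stack down=occurs, Planning chain lost=not, Brake command 2 inoperative=not, Auxiliary front camera 2 fails=not → at least one input occurs → occurs.

Yes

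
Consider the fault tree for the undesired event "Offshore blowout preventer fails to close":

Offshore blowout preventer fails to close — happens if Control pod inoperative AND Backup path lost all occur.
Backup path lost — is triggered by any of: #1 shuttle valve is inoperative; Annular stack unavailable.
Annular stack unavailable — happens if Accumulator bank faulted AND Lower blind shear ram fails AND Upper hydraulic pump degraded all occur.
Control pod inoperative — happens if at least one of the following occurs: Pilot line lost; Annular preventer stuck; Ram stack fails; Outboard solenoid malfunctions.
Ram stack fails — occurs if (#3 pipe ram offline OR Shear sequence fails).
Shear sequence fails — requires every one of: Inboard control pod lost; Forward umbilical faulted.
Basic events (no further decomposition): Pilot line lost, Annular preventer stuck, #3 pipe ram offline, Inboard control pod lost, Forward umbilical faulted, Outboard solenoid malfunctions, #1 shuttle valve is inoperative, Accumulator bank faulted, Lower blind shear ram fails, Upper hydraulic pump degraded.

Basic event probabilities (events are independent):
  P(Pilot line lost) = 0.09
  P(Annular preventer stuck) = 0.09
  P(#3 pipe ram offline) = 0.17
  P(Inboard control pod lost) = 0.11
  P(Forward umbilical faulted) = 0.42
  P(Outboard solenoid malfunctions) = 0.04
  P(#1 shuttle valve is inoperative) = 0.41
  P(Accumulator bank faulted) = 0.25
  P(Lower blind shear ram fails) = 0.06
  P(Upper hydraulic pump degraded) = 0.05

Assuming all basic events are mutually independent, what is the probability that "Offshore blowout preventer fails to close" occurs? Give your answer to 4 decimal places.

0.1521

P(Shear sequence fails) [AND] = 0.11 × 0.42 = 0.046200
P(Ram stack fails) [OR] = 1 − (1−0.17) × (1−0.046200) = 0.208346
P(Control pod inoperative) [OR] = 1 − (1−0.09) × (1−0.09) × (1−0.208346) × (1−0.04) = 0.370654
P(Annular stack unavailable) [AND] = 0.25 × 0.06 × 0.05 = 0.000750
P(Backup path lost) [OR] = 1 − (1−0.41) × (1−0.000750) = 0.410443
P(Offshore blowout preventer fails to close) [AND] = 0.370654 × 0.410443 = 0.152132
Rounded to 4 decimal places: P(Offshore blowout preventer fails to close) ≈ 0.1521.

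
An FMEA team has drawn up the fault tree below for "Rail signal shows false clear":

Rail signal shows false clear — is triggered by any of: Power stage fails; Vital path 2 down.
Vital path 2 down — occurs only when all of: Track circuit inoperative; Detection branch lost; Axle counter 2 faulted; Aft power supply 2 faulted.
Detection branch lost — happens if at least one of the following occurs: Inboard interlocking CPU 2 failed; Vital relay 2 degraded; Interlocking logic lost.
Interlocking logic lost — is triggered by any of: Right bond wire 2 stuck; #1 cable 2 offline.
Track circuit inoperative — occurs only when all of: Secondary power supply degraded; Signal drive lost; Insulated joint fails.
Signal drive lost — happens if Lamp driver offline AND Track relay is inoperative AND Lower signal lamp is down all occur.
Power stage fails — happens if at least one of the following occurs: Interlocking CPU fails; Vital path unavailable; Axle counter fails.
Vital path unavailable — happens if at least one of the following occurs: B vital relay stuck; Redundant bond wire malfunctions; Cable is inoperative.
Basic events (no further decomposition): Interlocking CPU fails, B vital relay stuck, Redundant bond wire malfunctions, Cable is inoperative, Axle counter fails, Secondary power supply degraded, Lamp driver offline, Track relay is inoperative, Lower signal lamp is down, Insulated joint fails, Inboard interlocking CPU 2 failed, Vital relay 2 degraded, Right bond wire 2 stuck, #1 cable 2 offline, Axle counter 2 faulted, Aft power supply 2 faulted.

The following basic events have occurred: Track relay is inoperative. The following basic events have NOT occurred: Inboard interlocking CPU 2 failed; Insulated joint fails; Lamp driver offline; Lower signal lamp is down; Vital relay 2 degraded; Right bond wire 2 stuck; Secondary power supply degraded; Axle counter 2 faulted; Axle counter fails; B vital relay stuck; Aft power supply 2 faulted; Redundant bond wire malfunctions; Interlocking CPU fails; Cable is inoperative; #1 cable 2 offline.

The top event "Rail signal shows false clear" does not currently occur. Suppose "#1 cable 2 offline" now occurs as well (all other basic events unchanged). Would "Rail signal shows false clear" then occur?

No

Counterfactual: set "#1 cable 2 offline" to occurred.
Vital path unavailable [OR]: B vital relay stuck=not, Redundant bond wire malfunctions=not, Cable is inoperative=not → no input occurs → does not occur.
Power stage fails [OR]: Interlocking CPU fails=not, Vital path unavailable=not, Axle counter fails=not → no input occurs → does not occur.
Signal drive lost [AND]: Lamp driver offline=not, Track relay is inoperative=occurs, Lower signal lamp is down=not → not all inputs occur → does not occur.
Track circuit inoperative [AND]: Secondary power supply degraded=not, Signal drive lost=not, Insulated joint fails=not → not all inputs occur → does not occur.
Interlocking logic lost [OR]: Right bond wire 2 stuck=not, #1 cable 2 offline=occurs → at least one input occurs → occurs.
Detection branch lost [OR]: Inboard interlocking CPU 2 failed=not, Vital relay 2 degraded=not, Interlocking logic lost=occurs → at least one input occurs → occurs.
Vital path 2 down [AND]: Track circuit inoperative=not, Detection branch lost=occurs, Axle counter 2 faulted=not, Aft power supply 2 faulted=not → not all inputs occur → does not occur.
Rail signal shows false clear [OR]: Power stage fails=not, Vital path 2 down=not → no input occurs → does not occur.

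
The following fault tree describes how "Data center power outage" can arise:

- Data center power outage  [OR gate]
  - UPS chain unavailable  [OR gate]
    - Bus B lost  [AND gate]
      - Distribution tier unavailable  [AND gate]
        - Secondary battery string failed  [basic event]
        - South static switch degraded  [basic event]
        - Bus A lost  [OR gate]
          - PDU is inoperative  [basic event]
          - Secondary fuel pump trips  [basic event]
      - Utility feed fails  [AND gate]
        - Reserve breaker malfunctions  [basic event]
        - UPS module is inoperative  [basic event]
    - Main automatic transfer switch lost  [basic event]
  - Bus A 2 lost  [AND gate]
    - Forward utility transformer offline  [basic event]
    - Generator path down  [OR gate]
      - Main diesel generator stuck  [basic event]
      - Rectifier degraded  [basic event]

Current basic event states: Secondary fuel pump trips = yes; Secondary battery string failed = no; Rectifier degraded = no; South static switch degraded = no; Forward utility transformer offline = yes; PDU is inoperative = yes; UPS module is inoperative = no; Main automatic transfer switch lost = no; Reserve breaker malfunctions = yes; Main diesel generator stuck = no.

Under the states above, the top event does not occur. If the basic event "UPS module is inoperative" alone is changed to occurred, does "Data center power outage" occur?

Counterfactual: set "UPS module is inoperative" to occurred.
Bus A lost [OR]: PDU is inoperative=occurs, Secondary fuel pump trips=occurs → at least one input occurs → occurs.
Distribution tier unavailable [AND]: Secondary battery string failed=not, South static switch degraded=not, Bus A lost=occurs → not all inputs occur → does not occur.
Utility feed fails [AND]: Reserve breaker malfunctions=occurs, UPS module is inoperative=occurs → all inputs occur → occurs.
Bus B lost [AND]: Distribution tier unavailable=not, Utility feed fails=occurs → not all inputs occur → does not occur.
UPS chain unavailable [OR]: Bus B lost=not, Main automatic transfer switch lost=not → no input occurs → does not occur.
Generator path down [OR]: Main diesel generator stuck=not, Rectifier degraded=not → no input occurs → does not occur.
Bus A 2 lost [AND]: Forward utility transformer offline=occurs, Generator path down=not → not all inputs occur → does not occur.
Data center power outage [OR]: UPS chain unavailable=not, Bus A 2 lost=not → no input occurs → does not occur.

No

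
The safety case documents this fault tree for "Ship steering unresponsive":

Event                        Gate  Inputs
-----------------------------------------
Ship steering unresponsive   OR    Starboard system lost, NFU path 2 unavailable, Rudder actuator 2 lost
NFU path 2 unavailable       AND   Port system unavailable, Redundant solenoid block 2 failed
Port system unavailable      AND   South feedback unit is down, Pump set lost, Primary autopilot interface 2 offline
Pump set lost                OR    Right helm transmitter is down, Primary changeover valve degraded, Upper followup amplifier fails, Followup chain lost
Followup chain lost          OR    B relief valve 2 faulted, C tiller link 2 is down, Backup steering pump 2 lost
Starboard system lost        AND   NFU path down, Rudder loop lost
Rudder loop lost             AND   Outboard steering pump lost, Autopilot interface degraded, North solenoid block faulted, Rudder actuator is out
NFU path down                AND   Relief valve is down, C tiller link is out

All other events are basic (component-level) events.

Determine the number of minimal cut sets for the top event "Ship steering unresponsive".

NFU path down [AND]: one cut set from each child combined → 1 × 1 = 1 cut set(s).
Rudder loop lost [AND]: one cut set from each child combined → 1 × 1 × 1 × 1 = 1 cut set(s).
Starboard system lost [AND]: one cut set from each child combined → 1 × 1 = 1 cut set(s).
Followup chain lost [OR]: union of children's cut sets → 3 cut set(s).
Pump set lost [OR]: union of children's cut sets → 6 cut set(s).
Port system unavailable [AND]: one cut set from each child combined → 1 × 6 × 1 = 6 cut set(s).
NFU path 2 unavailable [AND]: one cut set from each child combined → 6 × 1 = 6 cut set(s).
Ship steering unresponsive [OR]: union of children's cut sets → 8 cut set(s).
Minimal cut sets: {Autopilot interface degraded, C tiller link is out, North solenoid block faulted, Outboard steering pump lost, Relief valve is down, Rudder actuator is out}; {Primary autopilot interface 2 offline, Redundant solenoid block 2 failed, Right helm transmitter is down, South feedback unit is down}; {Primary autopilot interface 2 offline, Primary changeover valve degraded, Redundant solenoid block 2 failed, South feedback unit is down}; {Primary autopilot interface 2 offline, Redundant solenoid block 2 failed, South feedback unit is down, Upper followup amplifier fails}; {B relief valve 2 faulted, Primary autopilot interface 2 offline, Redundant solenoid block 2 failed, South feedback unit is down}; {C tiller link 2 is down, Primary autopilot interface 2 offline, Redundant solenoid block 2 failed, South feedback unit is down}; {Backup steering pump 2 lost, Primary autopilot interface 2 offline, Redundant solenoid block 2 failed, South feedback unit is down}; {Rudder actuator 2 lost}.

8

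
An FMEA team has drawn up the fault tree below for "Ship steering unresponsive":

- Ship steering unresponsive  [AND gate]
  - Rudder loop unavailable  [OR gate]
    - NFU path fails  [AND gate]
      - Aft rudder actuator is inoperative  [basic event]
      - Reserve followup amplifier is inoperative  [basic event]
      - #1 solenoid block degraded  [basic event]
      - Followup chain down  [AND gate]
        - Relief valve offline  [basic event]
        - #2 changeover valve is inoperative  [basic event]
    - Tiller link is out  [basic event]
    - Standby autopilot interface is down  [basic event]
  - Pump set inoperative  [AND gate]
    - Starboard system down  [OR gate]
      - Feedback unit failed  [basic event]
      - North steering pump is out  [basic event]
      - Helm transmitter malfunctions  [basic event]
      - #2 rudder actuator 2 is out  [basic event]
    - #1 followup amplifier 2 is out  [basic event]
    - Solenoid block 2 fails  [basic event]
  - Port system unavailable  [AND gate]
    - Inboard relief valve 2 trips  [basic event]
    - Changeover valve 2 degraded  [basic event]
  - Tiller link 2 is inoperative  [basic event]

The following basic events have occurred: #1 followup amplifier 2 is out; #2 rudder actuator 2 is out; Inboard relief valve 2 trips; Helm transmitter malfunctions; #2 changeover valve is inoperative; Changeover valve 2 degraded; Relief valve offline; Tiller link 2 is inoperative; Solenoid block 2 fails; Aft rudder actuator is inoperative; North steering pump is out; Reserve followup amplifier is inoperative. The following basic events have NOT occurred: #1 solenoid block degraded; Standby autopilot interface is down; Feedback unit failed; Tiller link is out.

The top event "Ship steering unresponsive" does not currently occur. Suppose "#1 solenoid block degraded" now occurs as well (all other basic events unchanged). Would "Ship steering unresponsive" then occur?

Counterfactual: set "#1 solenoid block degraded" to occurred.
Followup chain down [AND]: Relief valve offline=occurs, #2 changeover valve is inoperative=occurs → all inputs occur → occurs.
NFU path fails [AND]: Aft rudder actuator is inoperative=occurs, Reserve followup amplifier is inoperative=occurs, #1 solenoid block degraded=occurs, Followup chain down=occurs → all inputs occur → occurs.
Rudder loop unavailable [OR]: NFU path fails=occurs, Tiller link is out=not, Standby autopilot interface is down=not → at least one input occurs → occurs.
Starboard system down [OR]: Feedback unit failed=not, North steering pump is out=occurs, Helm transmitter malfunctions=occurs, #2 rudder actuator 2 is out=occurs → at least one input occurs → occurs.
Pump set inoperative [AND]: Starboard system down=occurs, #1 followup amplifier 2 is out=occurs, Solenoid block 2 fails=occurs → all inputs occur → occurs.
Port system unavailable [AND]: Inboard relief valve 2 trips=occurs, Changeover valve 2 degraded=occurs → all inputs occur → occurs.
Ship steering unresponsive [AND]: Rudder loop unavailable=occurs, Pump set inoperative=occurs, Port system unavailable=occurs, Tiller link 2 is inoperative=occurs → all inputs occur → occurs.

Yes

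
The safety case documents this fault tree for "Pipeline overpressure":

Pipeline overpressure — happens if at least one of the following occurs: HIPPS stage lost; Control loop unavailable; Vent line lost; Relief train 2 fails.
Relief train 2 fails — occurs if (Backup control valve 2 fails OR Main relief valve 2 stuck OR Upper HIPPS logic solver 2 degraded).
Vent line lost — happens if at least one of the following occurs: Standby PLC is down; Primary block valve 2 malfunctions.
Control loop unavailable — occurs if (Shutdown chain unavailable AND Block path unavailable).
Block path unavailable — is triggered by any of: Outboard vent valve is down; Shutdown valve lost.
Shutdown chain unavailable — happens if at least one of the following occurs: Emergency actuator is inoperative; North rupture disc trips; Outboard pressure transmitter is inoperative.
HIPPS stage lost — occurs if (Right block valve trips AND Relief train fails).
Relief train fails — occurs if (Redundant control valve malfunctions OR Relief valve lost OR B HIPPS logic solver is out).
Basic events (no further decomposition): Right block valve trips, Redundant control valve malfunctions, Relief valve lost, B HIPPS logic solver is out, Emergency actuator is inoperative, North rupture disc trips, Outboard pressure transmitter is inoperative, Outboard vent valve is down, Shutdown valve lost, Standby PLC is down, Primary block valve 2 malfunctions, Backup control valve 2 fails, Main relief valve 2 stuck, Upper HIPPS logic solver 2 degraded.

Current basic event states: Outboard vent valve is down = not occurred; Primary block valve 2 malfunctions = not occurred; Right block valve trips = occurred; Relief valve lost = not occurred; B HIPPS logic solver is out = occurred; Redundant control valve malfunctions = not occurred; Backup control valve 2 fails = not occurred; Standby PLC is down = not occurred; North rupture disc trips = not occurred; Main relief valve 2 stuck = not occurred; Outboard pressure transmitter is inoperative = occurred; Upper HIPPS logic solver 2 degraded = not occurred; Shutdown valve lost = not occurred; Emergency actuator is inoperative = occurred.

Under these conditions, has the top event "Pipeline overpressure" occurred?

Relief train fails [OR]: Redundant control valve malfunctions=not, Relief valve lost=not, B HIPPS logic solver is out=occurs → at least one input occurs → occurs.
HIPPS stage lost [AND]: Right block valve trips=occurs, Relief train fails=occurs → all inputs occur → occurs.
Shutdown chain unavailable [OR]: Emergency actuator is inoperative=occurs, North rupture disc trips=not, Outboard pressure transmitter is inoperative=occurs → at least one input occurs → occurs.
Block path unavailable [OR]: Outboard vent valve is down=not, Shutdown valve lost=not → no input occurs → does not occur.
Control loop unavailable [AND]: Shutdown chain unavailable=occurs, Block path unavailable=not → not all inputs occur → does not occur.
Vent line lost [OR]: Standby PLC is down=not, Primary block valve 2 malfunctions=not → no input occurs → does not occur.
Relief train 2 fails [OR]: Backup control valve 2 fails=not, Main relief valve 2 stuck=not, Upper HIPPS logic solver 2 degraded=not → no input occurs → does not occur.
Pipeline overpressure [OR]: HIPPS stage lost=occurs, Control loop unavailable=not, Vent line lost=not, Relief train 2 fails=not → at least one input occurs → occurs.

Yes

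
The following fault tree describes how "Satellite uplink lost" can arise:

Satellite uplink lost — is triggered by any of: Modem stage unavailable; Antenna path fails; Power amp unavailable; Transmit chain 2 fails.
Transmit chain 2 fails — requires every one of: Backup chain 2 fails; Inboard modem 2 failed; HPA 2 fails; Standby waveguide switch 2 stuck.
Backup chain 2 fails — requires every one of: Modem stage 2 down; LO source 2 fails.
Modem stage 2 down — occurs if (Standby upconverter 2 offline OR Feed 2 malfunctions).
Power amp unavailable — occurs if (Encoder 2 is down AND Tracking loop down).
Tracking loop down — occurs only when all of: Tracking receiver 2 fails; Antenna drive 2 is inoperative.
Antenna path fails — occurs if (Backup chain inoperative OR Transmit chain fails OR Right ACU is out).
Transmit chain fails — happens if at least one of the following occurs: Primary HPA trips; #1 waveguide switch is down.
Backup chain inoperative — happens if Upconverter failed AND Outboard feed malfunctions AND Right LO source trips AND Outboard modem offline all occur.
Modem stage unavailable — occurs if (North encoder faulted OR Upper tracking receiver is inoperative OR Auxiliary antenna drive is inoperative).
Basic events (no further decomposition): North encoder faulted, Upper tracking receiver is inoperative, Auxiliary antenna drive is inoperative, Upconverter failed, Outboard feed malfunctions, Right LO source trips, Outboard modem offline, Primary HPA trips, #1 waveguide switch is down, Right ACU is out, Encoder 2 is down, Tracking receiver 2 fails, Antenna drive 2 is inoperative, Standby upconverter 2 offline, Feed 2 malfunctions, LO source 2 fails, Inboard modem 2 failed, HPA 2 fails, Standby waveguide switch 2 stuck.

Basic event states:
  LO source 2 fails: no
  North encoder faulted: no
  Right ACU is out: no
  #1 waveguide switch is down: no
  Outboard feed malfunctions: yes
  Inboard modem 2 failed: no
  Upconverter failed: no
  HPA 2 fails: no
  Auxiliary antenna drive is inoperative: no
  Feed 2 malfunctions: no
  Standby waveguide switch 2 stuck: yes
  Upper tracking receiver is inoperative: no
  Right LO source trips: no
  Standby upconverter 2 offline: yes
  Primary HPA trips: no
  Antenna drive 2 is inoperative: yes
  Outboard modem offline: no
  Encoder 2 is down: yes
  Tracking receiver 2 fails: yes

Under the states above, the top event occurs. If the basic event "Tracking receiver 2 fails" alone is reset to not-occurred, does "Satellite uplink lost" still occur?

Counterfactual: set "Tracking receiver 2 fails" to not occurred.
Modem stage unavailable [OR]: North encoder faulted=not, Upper tracking receiver is inoperative=not, Auxiliary antenna drive is inoperative=not → no input occurs → does not occur.
Backup chain inoperative [AND]: Upconverter failed=not, Outboard feed malfunctions=occurs, Right LO source trips=not, Outboard modem offline=not → not all inputs occur → does not occur.
Transmit chain fails [OR]: Primary HPA trips=not, #1 waveguide switch is down=not → no input occurs → does not occur.
Antenna path fails [OR]: Backup chain inoperative=not, Transmit chain fails=not, Right ACU is out=not → no input occurs → does not occur.
Tracking loop down [AND]: Tracking receiver 2 fails=not, Antenna drive 2 is inoperative=occurs → not all inputs occur → does not occur.
Power amp unavailable [AND]: Encoder 2 is down=occurs, Tracking loop down=not → not all inputs occur → does not occur.
Modem stage 2 down [OR]: Standby upconverter 2 offline=occurs, Feed 2 malfunctions=not → at least one input occurs → occurs.
Backup chain 2 fails [AND]: Modem stage 2 down=occurs, LO source 2 fails=not → not all inputs occur → does not occur.
Transmit chain 2 fails [AND]: Backup chain 2 fails=not, Inboard modem 2 failed=not, HPA 2 fails=not, Standby waveguide switch 2 stuck=occurs → not all inputs occur → does not occur.
Satellite uplink lost [OR]: Modem stage unavailable=not, Antenna path fails=not, Power amp unavailable=not, Transmit chain 2 fails=not → no input occurs → does not occur.

No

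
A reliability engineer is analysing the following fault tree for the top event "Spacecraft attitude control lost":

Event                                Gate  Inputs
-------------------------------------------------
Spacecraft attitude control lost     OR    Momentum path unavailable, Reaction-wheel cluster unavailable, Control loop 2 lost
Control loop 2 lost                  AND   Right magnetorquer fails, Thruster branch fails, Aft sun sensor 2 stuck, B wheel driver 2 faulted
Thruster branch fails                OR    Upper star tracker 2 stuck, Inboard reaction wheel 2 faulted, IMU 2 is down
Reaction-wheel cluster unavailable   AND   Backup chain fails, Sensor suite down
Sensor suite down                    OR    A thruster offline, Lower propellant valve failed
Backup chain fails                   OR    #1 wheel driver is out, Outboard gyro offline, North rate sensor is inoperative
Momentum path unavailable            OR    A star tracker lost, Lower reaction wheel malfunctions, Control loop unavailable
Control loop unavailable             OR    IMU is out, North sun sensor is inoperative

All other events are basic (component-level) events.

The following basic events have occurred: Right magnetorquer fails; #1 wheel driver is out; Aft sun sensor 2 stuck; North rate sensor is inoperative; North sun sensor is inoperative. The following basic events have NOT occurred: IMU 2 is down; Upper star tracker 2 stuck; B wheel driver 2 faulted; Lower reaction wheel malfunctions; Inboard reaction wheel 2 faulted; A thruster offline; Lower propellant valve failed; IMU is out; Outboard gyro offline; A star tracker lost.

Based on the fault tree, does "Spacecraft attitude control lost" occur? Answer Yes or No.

Control loop unavailable [OR]: IMU is out=not, North sun sensor is inoperative=occurs → at least one input occurs → occurs.
Momentum path unavailable [OR]: A star tracker lost=not, Lower reaction wheel malfunctions=not, Control loop unavailable=occurs → at least one input occurs → occurs.
Backup chain fails [OR]: #1 wheel driver is out=occurs, Outboard gyro offline=not, North rate sensor is inoperative=occurs → at least one input occurs → occurs.
Sensor suite down [OR]: A thruster offline=not, Lower propellant valve failed=not → no input occurs → does not occur.
Reaction-wheel cluster unavailable [AND]: Backup chain fails=occurs, Sensor suite down=not → not all inputs occur → does not occur.
Thruster branch fails [OR]: Upper star tracker 2 stuck=not, Inboard reaction wheel 2 faulted=not, IMU 2 is down=not → no input occurs → does not occur.
Control loop 2 lost [AND]: Right magnetorquer fails=occurs, Thruster branch fails=not, Aft sun sensor 2 stuck=occurs, B wheel driver 2 faulted=not → not all inputs occur → does not occur.
Spacecraft attitude control lost [OR]: Momentum path unavailable=occurs, Reaction-wheel cluster unavailable=not, Control loop 2 lost=not → at least one input occurs → occurs.

Yes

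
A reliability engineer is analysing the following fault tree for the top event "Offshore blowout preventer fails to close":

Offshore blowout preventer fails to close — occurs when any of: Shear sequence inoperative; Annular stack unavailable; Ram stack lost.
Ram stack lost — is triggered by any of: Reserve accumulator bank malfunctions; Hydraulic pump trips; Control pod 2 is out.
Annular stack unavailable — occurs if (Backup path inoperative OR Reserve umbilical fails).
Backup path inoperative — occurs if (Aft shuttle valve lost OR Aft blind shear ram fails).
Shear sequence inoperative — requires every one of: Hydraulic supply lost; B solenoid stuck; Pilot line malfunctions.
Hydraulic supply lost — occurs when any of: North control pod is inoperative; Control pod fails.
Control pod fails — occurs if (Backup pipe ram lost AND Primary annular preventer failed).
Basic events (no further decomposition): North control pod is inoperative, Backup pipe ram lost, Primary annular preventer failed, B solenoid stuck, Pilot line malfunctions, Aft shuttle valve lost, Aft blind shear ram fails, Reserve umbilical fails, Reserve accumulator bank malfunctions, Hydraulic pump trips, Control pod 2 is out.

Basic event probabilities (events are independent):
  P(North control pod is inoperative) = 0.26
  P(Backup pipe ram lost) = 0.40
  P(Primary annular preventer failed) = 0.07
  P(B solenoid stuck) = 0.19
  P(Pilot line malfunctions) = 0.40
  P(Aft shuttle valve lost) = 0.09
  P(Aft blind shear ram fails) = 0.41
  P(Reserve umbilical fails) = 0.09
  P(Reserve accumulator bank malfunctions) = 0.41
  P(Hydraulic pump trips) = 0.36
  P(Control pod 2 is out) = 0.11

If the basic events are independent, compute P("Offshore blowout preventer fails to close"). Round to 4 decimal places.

P(Control pod fails) [AND] = 0.40 × 0.07 = 0.028000
P(Hydraulic supply lost) [OR] = 1 − (1−0.26) × (1−0.028000) = 0.280720
P(Shear sequence inoperative) [AND] = 0.280720 × 0.19 × 0.40 = 0.021335
P(Backup path inoperative) [OR] = 1 − (1−0.09) × (1−0.41) = 0.463100
P(Annular stack unavailable) [OR] = 1 − (1−0.463100) × (1−0.09) = 0.511421
P(Ram stack lost) [OR] = 1 − (1−0.41) × (1−0.36) × (1−0.11) = 0.663936
P(Offshore blowout preventer fails to close) [OR] = 1 − (1−0.021335) × (1−0.511421) × (1−0.663936) = 0.839309
Rounded to 4 decimal places: P(Offshore blowout preventer fails to close) ≈ 0.8393.

0.8393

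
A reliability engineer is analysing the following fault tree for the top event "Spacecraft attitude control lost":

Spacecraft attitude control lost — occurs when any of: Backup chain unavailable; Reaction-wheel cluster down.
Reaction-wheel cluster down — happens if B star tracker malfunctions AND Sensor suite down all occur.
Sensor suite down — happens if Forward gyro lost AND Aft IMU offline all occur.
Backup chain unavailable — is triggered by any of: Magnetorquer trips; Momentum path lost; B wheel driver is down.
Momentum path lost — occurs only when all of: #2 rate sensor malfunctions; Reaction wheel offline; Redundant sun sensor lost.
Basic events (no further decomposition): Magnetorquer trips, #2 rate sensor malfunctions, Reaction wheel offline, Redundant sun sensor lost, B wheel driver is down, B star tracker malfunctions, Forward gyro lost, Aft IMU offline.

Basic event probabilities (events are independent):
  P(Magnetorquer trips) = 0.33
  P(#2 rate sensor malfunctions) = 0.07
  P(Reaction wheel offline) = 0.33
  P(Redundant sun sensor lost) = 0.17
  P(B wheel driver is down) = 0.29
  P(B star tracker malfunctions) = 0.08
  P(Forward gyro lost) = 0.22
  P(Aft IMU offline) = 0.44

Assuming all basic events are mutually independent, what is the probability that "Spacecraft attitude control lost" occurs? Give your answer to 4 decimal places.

0.5298

P(Momentum path lost) [AND] = 0.07 × 0.33 × 0.17 = 0.003927
P(Backup chain unavailable) [OR] = 1 − (1−0.33) × (1−0.003927) × (1−0.29) = 0.526168
P(Sensor suite down) [AND] = 0.22 × 0.44 = 0.096800
P(Reaction-wheel cluster down) [AND] = 0.08 × 0.096800 = 0.007744
P(Spacecraft attitude control lost) [OR] = 1 − (1−0.526168) × (1−0.007744) = 0.529837
Rounded to 4 decimal places: P(Spacecraft attitude control lost) ≈ 0.5298.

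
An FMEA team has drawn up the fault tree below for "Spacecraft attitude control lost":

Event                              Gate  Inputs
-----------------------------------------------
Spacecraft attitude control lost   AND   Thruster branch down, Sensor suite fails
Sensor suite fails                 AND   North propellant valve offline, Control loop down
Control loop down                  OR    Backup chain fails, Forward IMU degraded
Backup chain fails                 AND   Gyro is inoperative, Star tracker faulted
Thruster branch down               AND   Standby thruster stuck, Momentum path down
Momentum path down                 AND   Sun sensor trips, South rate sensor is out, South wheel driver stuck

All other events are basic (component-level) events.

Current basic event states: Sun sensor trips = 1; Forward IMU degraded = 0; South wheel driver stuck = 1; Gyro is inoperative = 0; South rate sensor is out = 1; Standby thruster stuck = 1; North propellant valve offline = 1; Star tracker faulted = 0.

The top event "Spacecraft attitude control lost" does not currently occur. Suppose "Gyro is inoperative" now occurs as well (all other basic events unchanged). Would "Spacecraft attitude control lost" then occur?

No

Counterfactual: set "Gyro is inoperative" to occurred.
Momentum path down [AND]: Sun sensor trips=occurs, South rate sensor is out=occurs, South wheel driver stuck=occurs → all inputs occur → occurs.
Thruster branch down [AND]: Standby thruster stuck=occurs, Momentum path down=occurs → all inputs occur → occurs.
Backup chain fails [AND]: Gyro is inoperative=occurs, Star tracker faulted=not → not all inputs occur → does not occur.
Control loop down [OR]: Backup chain fails=not, Forward IMU degraded=not → no input occurs → does not occur.
Sensor suite fails [AND]: North propellant valve offline=occurs, Control loop down=not → not all inputs occur → does not occur.
Spacecraft attitude control lost [AND]: Thruster branch down=occurs, Sensor suite fails=not → not all inputs occur → does not occur.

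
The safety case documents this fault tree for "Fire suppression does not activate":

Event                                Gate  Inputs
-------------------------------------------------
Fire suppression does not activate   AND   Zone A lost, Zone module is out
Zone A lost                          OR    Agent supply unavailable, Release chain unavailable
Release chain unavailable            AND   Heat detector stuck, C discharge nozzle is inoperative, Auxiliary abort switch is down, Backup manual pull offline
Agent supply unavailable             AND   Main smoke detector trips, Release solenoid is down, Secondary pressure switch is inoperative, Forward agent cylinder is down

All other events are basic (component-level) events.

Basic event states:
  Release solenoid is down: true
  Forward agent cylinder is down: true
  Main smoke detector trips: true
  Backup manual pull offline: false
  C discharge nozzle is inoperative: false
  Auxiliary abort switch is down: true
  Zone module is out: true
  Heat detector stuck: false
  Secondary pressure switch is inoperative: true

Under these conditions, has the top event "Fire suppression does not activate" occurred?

Yes

Agent supply unavailable [AND]: Main smoke detector trips=occurs, Release solenoid is down=occurs, Secondary pressure switch is inoperative=occurs, Forward agent cylinder is down=occurs → all inputs occur → occurs.
Release chain unavailable [AND]: Heat detector stuck=not, C discharge nozzle is inoperative=not, Auxiliary abort switch is down=occurs, Backup manual pull offline=not → not all inputs occur → does not occur.
Zone A lost [OR]: Agent supply unavailable=occurs, Release chain unavailable=not → at least one input occurs → occurs.
Fire suppression does not activate [AND]: Zone A lost=occurs, Zone module is out=occurs → all inputs occur → occurs.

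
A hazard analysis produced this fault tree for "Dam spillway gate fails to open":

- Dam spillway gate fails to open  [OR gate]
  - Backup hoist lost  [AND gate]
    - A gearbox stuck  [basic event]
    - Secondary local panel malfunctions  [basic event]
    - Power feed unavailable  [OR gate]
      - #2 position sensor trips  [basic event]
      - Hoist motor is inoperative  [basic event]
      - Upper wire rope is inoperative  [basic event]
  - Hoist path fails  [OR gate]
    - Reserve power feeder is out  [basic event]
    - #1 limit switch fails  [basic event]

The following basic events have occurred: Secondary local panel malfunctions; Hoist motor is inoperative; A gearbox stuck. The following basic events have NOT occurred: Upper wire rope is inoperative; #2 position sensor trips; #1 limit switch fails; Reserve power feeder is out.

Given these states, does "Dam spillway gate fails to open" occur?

Power feed unavailable [OR]: #2 position sensor trips=not, Hoist motor is inoperative=occurs, Upper wire rope is inoperative=not → at least one input occurs → occurs.
Backup hoist lost [AND]: A gearbox stuck=occurs, Secondary local panel malfunctions=occurs, Power feed unavailable=occurs → all inputs occur → occurs.
Hoist path fails [OR]: Reserve power feeder is out=not, #1 limit switch fails=not → no input occurs → does not occur.
Dam spillway gate fails to open [OR]: Backup hoist lost=occurs, Hoist path fails=not → at least one input occurs → occurs.

Yes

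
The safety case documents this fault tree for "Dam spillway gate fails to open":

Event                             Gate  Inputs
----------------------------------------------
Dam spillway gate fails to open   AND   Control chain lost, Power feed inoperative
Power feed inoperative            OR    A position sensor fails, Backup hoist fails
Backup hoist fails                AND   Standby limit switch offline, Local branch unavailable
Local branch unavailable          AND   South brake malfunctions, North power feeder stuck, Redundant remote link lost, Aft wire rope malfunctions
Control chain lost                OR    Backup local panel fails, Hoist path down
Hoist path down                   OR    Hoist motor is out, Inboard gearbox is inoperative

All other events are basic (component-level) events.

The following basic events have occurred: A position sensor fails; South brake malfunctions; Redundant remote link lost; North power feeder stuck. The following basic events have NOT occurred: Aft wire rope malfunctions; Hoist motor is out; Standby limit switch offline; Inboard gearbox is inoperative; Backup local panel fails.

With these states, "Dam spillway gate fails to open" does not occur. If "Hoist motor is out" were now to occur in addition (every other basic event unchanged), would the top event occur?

Counterfactual: set "Hoist motor is out" to occurred.
Hoist path down [OR]: Hoist motor is out=occurs, Inboard gearbox is inoperative=not → at least one input occurs → occurs.
Control chain lost [OR]: Backup local panel fails=not, Hoist path down=occurs → at least one input occurs → occurs.
Local branch unavailable [AND]: South brake malfunctions=occurs, North power feeder stuck=occurs, Redundant remote link lost=occurs, Aft wire rope malfunctions=not → not all inputs occur → does not occur.
Backup hoist fails [AND]: Standby limit switch offline=not, Local branch unavailable=not → not all inputs occur → does not occur.
Power feed inoperative [OR]: A position sensor fails=occurs, Backup hoist fails=not → at least one input occurs → occurs.
Dam spillway gate fails to open [AND]: Control chain lost=occurs, Power feed inoperative=occurs → all inputs occur → occurs.

Yes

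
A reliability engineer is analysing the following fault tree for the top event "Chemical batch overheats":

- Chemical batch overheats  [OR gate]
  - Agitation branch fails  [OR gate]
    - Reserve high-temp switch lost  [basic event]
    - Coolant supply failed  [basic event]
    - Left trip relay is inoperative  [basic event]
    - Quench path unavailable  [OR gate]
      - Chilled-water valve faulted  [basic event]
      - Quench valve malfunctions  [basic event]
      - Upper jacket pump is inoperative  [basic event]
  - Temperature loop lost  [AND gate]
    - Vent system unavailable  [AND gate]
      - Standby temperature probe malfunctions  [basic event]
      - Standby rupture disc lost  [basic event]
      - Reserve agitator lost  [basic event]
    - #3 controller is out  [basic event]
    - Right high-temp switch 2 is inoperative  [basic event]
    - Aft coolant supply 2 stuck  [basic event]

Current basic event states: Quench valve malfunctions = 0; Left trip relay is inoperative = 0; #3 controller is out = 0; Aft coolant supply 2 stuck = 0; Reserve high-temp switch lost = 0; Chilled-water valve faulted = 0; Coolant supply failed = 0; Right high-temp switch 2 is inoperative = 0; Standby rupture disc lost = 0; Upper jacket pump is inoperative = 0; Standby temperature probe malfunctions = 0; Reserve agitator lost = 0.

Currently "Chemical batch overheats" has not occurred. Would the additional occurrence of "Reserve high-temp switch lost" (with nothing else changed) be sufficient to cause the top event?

Counterfactual: set "Reserve high-temp switch lost" to occurred.
Quench path unavailable [OR]: Chilled-water valve faulted=not, Quench valve malfunctions=not, Upper jacket pump is inoperative=not → no input occurs → does not occur.
Agitation branch fails [OR]: Reserve high-temp switch lost=occurs, Coolant supply failed=not, Left trip relay is inoperative=not, Quench path unavailable=not → at least one input occurs → occurs.
Vent system unavailable [AND]: Standby temperature probe malfunctions=not, Standby rupture disc lost=not, Reserve agitator lost=not → not all inputs occur → does not occur.
Temperature loop lost [AND]: Vent system unavailable=not, #3 controller is out=not, Right high-temp switch 2 is inoperative=not, Aft coolant supply 2 stuck=not → not all inputs occur → does not occur.
Chemical batch overheats [OR]: Agitation branch fails=occurs, Temperature loop lost=not → at least one input occurs → occurs.

Yes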